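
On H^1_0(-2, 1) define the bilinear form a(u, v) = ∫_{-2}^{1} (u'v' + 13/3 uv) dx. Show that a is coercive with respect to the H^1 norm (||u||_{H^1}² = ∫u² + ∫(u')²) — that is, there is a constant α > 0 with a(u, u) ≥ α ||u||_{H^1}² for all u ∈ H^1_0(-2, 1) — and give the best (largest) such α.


α = 1

Coercivity of a(·,·) on H^1_0(-2, 1) means a(u, u) ≥ α ||u||_{H^1}² for every u ∈ H^1_0.
The interval has length L = 3, and Poincaré/coercivity depend only on L. Here a(u, u) = ∫(u')² + (13/3)·∫u².
Here c = 13/3 ≥ 1, so a(u,u) = ∫(u')² + c∫u² ≥ ∫(u')² + ∫u² = ||u||_{H^1}², i.e. α = 1 works. No larger α is possible: a(u,u) ≥ α||u||_{H^1}² means (1−α)∫(u')² ≥ (α−c)∫u², and for the modes u_n = sin(nπ(x−x₀)/L) (x₀ the left endpoint) one has ∫u_n²/∫(u_n')² = (L/(nπ))² → 0, so a(u_n,u_n)/||u_n||_{H^1}² → 1. Hence the optimal constant is α = 1.
Therefore α = 1.


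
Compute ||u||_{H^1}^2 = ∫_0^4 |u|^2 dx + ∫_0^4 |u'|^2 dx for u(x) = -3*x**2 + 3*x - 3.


||u||_{H^1}^2 = 8376/5

The H^1 norm (squared) on an interval (0, L) is
  ||u||_{H^1}^2 = ∫_0^L u(x)^2 dx + ∫_0^L u'(x)^2 dx.
Compute u'(x) = 3 - 6*x.
Then u(x)^2 = 9*x**4 - 18*x**3 + 27*x**2 - 18*x + 9 and u'(x)^2 = 36*x**2 - 36*x + 9.
Integrate each monomial from 0 to 4 using ∫_0^4 c·x^n dx = c·4^(n+1)/(n+1):
  ∫_0^4 u(x)^2 dx = ∫_0^4 (9*x^4 - 18*x^3 + 27*x^2 - 18*x + 9) dx. Term by term:
    ∫_0^4 9*x^4 dx = 9216/5;  ∫_0^4 -18*x^3 dx = -1152;  ∫_0^4 27*x^2 dx = 576;
    ∫_0^4 -18*x dx = -144;  ∫_0^4 9 dx = 36.
  Sum: 9216/5 − 1152 + 576 − 144 + 36 = 5796/5.
  ∫_0^4 u'(x)^2 dx = ∫_0^4 (36*x^2 - 36*x + 9) dx. Term by term:
    ∫_0^4 36*x^2 dx = 768;  ∫_0^4 -36*x dx = -288;  ∫_0^4 9 dx = 36.
  Sum: 768 − 288 + 36 = 516.
Adding: ||u||_{H^1}^2 = 5796/5 + 516 = 8376/5.


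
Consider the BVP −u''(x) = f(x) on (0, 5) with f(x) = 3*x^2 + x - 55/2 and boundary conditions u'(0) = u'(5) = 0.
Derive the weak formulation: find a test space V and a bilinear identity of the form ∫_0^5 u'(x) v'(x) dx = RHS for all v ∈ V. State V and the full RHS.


V = H^1(0, 5) (no boundary constraint on v; u is determined up to an additive constant); weak form: ∫_0^5 u'v' dx = ∫_0^5 (3*x^2 + x - 55/2) v dx for all v ∈ V.

Multiply both sides by a test function v and integrate from 0 to 5:
  ∫_0^5 −u''(x) v(x) dx = ∫_0^5 f(x) v(x) dx.
Integrate the LHS by parts once:
  ∫_0^5 −u'' v dx = −[u'(x) v(x)]_0^5 + ∫_0^5 u'(x) v'(x) dx.
Thus ∫_0^5 u'(x) v'(x) dx = ∫_0^5 f(x) v(x) dx + [u'(x) v(x)]_0^5.
Choose V so that boundary terms are either known or forced to vanish.
u has homogeneous Neumann: u'(0) = u'(5) = 0. So [u' v]_0^5 = 0·v(5) − 0·v(0) = 0 for any v; take V = H^1(0, 5).
Weak formulation: find u (satisfying any essential BC) such that ∫_0^5 u'(x) v'(x) dx = ∫_0^5 f v dx for all v ∈ V (homogeneous Neumann, so boundary terms vanish).
Substituting f(x) = 3*x^2 + x - 55/2, the right-hand side is ∫_0^5 (3*x^2 + x - 55/2) v dx.
Compatibility check (pure Neumann): taking v ≡ 1 ∈ V gives 0 = ∫_0^5 f dx + (0) − (0), i.e. ∫_0^5 f dx must equal u'(0) − u'(5) = 0. Indeed ∫_0^5 (3*x^2 + x - 55/2) dx = 0, so the data are compatible. The solution is then unique only up to an additive constant (fix it e.g. by requiring ∫_0^5 u dx = 0).


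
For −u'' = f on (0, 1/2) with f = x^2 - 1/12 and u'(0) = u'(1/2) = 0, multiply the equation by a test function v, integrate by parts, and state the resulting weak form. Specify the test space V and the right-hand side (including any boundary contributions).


V = H^1(0, 1/2) (no boundary constraint on v; u is determined up to an additive constant); weak form: ∫_0^1/2 u'v' dx = ∫_0^1/2 (x^2 - 1/12) v dx for all v ∈ V.

Multiply both sides by a test function v and integrate from 0 to 1/2:
  ∫_0^1/2 −u''(x) v(x) dx = ∫_0^1/2 f(x) v(x) dx.
Integrate the LHS by parts once:
  ∫_0^1/2 −u'' v dx = −[u'(x) v(x)]_0^1/2 + ∫_0^1/2 u'(x) v'(x) dx.
Thus ∫_0^1/2 u'(x) v'(x) dx = ∫_0^1/2 f(x) v(x) dx + [u'(x) v(x)]_0^1/2.
Choose V so that boundary terms are either known or forced to vanish.
u has homogeneous Neumann: u'(0) = u'(1/2) = 0. So [u' v]_0^1/2 = 0·v(1/2) − 0·v(0) = 0 for any v; take V = H^1(0, 1/2).
Weak formulation: find u (satisfying any essential BC) such that ∫_0^1/2 u'(x) v'(x) dx = ∫_0^1/2 f v dx for all v ∈ V (homogeneous Neumann, so boundary terms vanish).
Substituting f(x) = x^2 - 1/12, the right-hand side is ∫_0^1/2 (x^2 - 1/12) v dx.
Compatibility check (pure Neumann): taking v ≡ 1 ∈ V gives 0 = ∫_0^1/2 f dx + (0) − (0), i.e. ∫_0^1/2 f dx must equal u'(0) − u'(1/2) = 0. Indeed ∫_0^1/2 (x^2 - 1/12) dx = 0, so the data are compatible. The solution is then unique only up to an additive constant (fix it e.g. by requiring ∫_0^1/2 u dx = 0).


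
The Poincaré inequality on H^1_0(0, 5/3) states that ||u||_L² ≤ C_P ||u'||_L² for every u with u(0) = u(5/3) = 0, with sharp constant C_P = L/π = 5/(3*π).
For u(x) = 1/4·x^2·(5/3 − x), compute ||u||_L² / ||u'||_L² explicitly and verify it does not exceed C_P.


||u||_L² / ||u'||_L² = 5*sqrt(14)/42 < C_P = 5/(3*π).

u(x) = 1/4·x^2·(5/3 − x), so u'(x) = x*(10 - 9*x)/12.
u(x) = 1/4·x^2·(5/3 − x) vanishes at x = 0 and x = 5/3, so u ∈ H^1_0(0, 5/3). Differentiate via the product rule and integrate the resulting polynomials term by term.
  ∫_0^5/3 u² dx = ∫_0^5/3 (x^6/16 - 5*x^5/24 + 25*x^4/144) dx. Term by term:
    ∫_0^5/3 x^6/16 dx = 78125/244944;  ∫_0^5/3 -5*x^5/24 dx = -78125/104976;  ∫_0^5/3 25*x^4/144 dx = 15625/34992.
  Sum: 78125/244944 − 78125/104976 + 15625/34992 = 15625/734832.
  ∫_0^5/3 (u')² dx = ∫_0^5/3 (9*x^4/16 - 5*x^3/4 + 25*x^2/36) dx. Term by term:
    ∫_0^5/3 9*x^4/16 dx = 625/432;  ∫_0^5/3 -5*x^3/4 dx = -3125/1296;  ∫_0^5/3 25*x^2/36 dx = 3125/2916.
  Sum: 625/432 − 3125/1296 + 3125/2916 = 625/5832.
∫_0^5/3 u² dx = 15625/734832, so ||u||_L² = 125*sqrt(7)/2268.
∫_0^5/3 (u')² dx = 625/5832, so ||u'||_L² = 25*sqrt(2)/108.
Ratio ||u||_L² / ||u'||_L² = 5*sqrt(14)/42.
Sharp Poincaré constant on H^1_0(0, 5/3) is C_P = L/π = 5/(3*π), achieved by sin(3*π/5·x).
A polynomial bump cannot attain the sharp Poincaré constant (only the first sine eigenfunction does), so the ratio is strictly less than C_P, consistent with ||u||_L² ≤ C_P ||u'||_L².


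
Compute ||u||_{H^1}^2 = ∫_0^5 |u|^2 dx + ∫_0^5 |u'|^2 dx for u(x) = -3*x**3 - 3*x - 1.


||u||_{H^1}^2 = 2324125/14

The H^1 norm (squared) on an interval (0, L) is
  ||u||_{H^1}^2 = ∫_0^L u(x)^2 dx + ∫_0^L u'(x)^2 dx.
Compute u'(x) = -9*x**2 - 3.
Then u(x)^2 = 9*x**6 + 18*x**4 + 6*x**3 + 9*x**2 + 6*x + 1 and u'(x)^2 = 81*x**4 + 54*x**2 + 9.
Integrate each monomial from 0 to 5 using ∫_0^5 c·x^n dx = c·5^(n+1)/(n+1):
  ∫_0^5 u(x)^2 dx = ∫_0^5 (9*x^6 + 18*x^4 + 6*x^3 + 9*x^2 + 6*x + 1) dx. Term by term:
    ∫_0^5 9*x^6 dx = 703125/7;  ∫_0^5 18*x^4 dx = 11250;  ∫_0^5 6*x^3 dx = 1875/2;
    ∫_0^5 9*x^2 dx = 375;  ∫_0^5 6*x dx = 75;  ∫_0^5 1 dx = 5.
  Sum: 703125/7 + 11250 + 1875/2 + 375 + 75 + 5 = 1583245/14.
  ∫_0^5 u'(x)^2 dx = ∫_0^5 (81*x^4 + 54*x^2 + 9) dx. Term by term:
    ∫_0^5 81*x^4 dx = 50625;  ∫_0^5 54*x^2 dx = 2250;  ∫_0^5 9 dx = 45.
  Sum: 50625 + 2250 + 45 = 52920.
Adding: ||u||_{H^1}^2 = 1583245/14 + 52920 = 2324125/14.


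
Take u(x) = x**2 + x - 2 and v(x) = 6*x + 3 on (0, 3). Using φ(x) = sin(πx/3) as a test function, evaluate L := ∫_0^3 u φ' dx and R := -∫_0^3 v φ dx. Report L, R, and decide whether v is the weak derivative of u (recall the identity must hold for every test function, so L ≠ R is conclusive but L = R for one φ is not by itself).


LHS = -24/π, RHS = -72/π. No, v is not the weak derivative of u.

u(x) = x**2 + x - 2, classical derivative u'(x) = 2*x + 1.
φ(x) = sin(πx/3), so φ'(x) = π*cos(π*x/3)/3.
Note φ(0) = φ(3) = 0, so the boundary term u·φ vanishes.
LHS = ∫_0^3 u(x) φ'(x) dx = ∫_0^3 (π*x^2*cos(π*x/3)/3 + π*x*cos(π*x/3)/3 - 2*π*cos(π*x/3)/3) dx. Term by term:
  ∫_0^3 -2*π*cos(π*x/3)/3 dx = 0;  ∫_0^3 π*x*cos(π*x/3)/3 dx = -6/π;  ∫_0^3 π*x^2*cos(π*x/3)/3 dx = -18/π.
Sum: 0 − 6/π − 18/π = -24/π.
So LHS = -24/π.
∫_0^3 v(x) φ(x) dx = ∫_0^3 (6*x*sin(π*x/3) + 3*sin(π*x/3)) dx. Term by term:
  ∫_0^3 3*sin(π*x/3) dx = 18/π;  ∫_0^3 6*x*sin(π*x/3) dx = 54/π.
Sum: 18/π + 54/π = 72/π.
So RHS = -∫_0^3 v(x) φ(x) dx = -72/π.
LHS − RHS = 48/π ≠ 0, so the identity fails.
(For a valid weak derivative the identity must hold for EVERY test function, in particular this one. The failure shows v is NOT the weak derivative of u.)
Correct weak derivative would be u'(x) = 2*x + 1.


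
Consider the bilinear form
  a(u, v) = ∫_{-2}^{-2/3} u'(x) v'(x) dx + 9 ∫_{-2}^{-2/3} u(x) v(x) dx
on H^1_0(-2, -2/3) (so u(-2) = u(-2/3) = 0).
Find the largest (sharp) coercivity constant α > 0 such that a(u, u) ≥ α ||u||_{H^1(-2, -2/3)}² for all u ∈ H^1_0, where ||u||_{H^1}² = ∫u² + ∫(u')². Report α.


α = 1

Coercivity of a(·,·) on H^1_0(-2, -2/3) means a(u, u) ≥ α ||u||_{H^1}² for every u ∈ H^1_0.
The interval has length L = 4/3, and Poincaré/coercivity depend only on L. Here a(u, u) = ∫(u')² + (9)·∫u².
Here c = 9 ≥ 1, so a(u,u) = ∫(u')² + c∫u² ≥ ∫(u')² + ∫u² = ||u||_{H^1}², i.e. α = 1 works. No larger α is possible: a(u,u) ≥ α||u||_{H^1}² means (1−α)∫(u')² ≥ (α−c)∫u², and for the modes u_n = sin(nπ(x−x₀)/L) (x₀ the left endpoint) one has ∫u_n²/∫(u_n')² = (L/(nπ))² → 0, so a(u_n,u_n)/||u_n||_{H^1}² → 1. Hence the optimal constant is α = 1.
Therefore α = 1.


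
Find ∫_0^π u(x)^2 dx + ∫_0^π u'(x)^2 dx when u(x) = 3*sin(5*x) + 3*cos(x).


||u||_{H^1(0,π)}^2 = 126*π

u'(x) = -3*sin(x) + 15*cos(5*x).
Expand u² and (u')² and integrate term by term on (0, π), using: for integers n ≥ 1, ∫_0^π sin²(nx) dx = ∫_0^π cos²(nx) dx = π/2; for n ≠ n', ∫_0^π sin(nx)sin(n'x) dx = ∫_0^π cos(nx)cos(n'x) dx = 0; and by product-to-sum, ∫_0^π sin(nx)cos(n'x) dx = ½∫_0^π [sin((n+n')x) + sin((n−n')x)] dx, which is 0 when n+n' is even and 2n/(n²−n'²) when n+n' is odd (it need not vanish on (0, π)).
  u² squared terms: (3)²·∫cos(x)² dx = 9·π/2 = 9*π/2;  (3)²·∫sin(5x)² dx = 9·π/2 = 9*π/2.
  u² cross terms: 2·(3)·(3)·∫cos(x)·sin(5x) dx = 18·(0) = 0.
  So ∫_0^π u² dx = 9*π/2 + 9*π/2 + 0 = 9*π.
  (u')² squared terms: (-3)²·∫sin(x)² dx = 9·π/2 = 9*π/2;  (15)²·∫cos(5x)² dx = 225·π/2 = 225*π/2.
  (u')² cross terms: 2·(-3)·(15)·∫sin(x)·cos(5x) dx = -90·(0) = 0.
  So ∫_0^π (u')² dx = 9*π/2 + 225*π/2 + 0 = 117*π.
||u||_{H^1}^2 = (9*π) + (117*π) = 126*π.


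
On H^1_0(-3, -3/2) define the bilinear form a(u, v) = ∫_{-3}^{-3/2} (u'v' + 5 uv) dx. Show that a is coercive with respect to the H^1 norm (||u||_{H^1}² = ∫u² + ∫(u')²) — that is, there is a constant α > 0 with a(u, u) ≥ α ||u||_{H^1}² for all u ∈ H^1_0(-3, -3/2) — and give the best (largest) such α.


α = 1

Coercivity of a(·,·) on H^1_0(-3, -3/2) means a(u, u) ≥ α ||u||_{H^1}² for every u ∈ H^1_0.
The interval has length L = 3/2, and Poincaré/coercivity depend only on L. Here a(u, u) = ∫(u')² + (5)·∫u².
Here c = 5 ≥ 1, so a(u,u) = ∫(u')² + c∫u² ≥ ∫(u')² + ∫u² = ||u||_{H^1}², i.e. α = 1 works. No larger α is possible: a(u,u) ≥ α||u||_{H^1}² means (1−α)∫(u')² ≥ (α−c)∫u², and for the modes u_n = sin(nπ(x−x₀)/L) (x₀ the left endpoint) one has ∫u_n²/∫(u_n')² = (L/(nπ))² → 0, so a(u_n,u_n)/||u_n||_{H^1}² → 1. Hence the optimal constant is α = 1.
Therefore α = 1.


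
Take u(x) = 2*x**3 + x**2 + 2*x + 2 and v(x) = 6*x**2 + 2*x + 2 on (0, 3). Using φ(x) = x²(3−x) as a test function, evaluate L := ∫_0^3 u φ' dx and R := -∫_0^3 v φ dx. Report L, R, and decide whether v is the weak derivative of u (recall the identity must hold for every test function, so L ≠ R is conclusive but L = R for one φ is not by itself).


LHS = -918/5, RHS = -918/5. Yes, v = u' weakly.

u(x) = 2*x**3 + x**2 + 2*x + 2, classical derivative u'(x) = 6*x**2 + 2*x + 2.
φ(x) = x²(3−x), so φ'(x) = 3*x*(2 - x).
Note φ(0) = φ(3) = 0, so the boundary term u·φ vanishes.
LHS = ∫_0^3 u(x) φ'(x) dx = ∫_0^3 (-6*x^5 + 9*x^4 + 6*x^2 + 12*x) dx. Term by term:
  ∫_0^3 -6*x^5 dx = -729;  ∫_0^3 9*x^4 dx = 2187/5;  ∫_0^3 6*x^2 dx = 54;
  ∫_0^3 12*x dx = 54.
Sum: -729 + 2187/5 + 54 + 54 = -918/5.
So LHS = -918/5.
∫_0^3 v(x) φ(x) dx = ∫_0^3 (-6*x^5 + 16*x^4 + 4*x^3 + 6*x^2) dx. Term by term:
  ∫_0^3 -6*x^5 dx = -729;  ∫_0^3 16*x^4 dx = 3888/5;  ∫_0^3 4*x^3 dx = 81;
  ∫_0^3 6*x^2 dx = 54.
Sum: -729 + 3888/5 + 81 + 54 = 918/5.
So RHS = -∫_0^3 v(x) φ(x) dx = -918/5.
LHS = RHS, so the identity holds for this test φ.
Moreover u is smooth here and v(x) = u'(x) = 6*x**2 + 2*x + 2 pointwise, so the identity holds for every test function. Hence v is the weak derivative of u.


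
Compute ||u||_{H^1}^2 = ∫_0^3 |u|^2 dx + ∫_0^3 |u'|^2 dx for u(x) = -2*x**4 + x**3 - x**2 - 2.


||u||_{H^1}^2 = 323961/14

The H^1 norm (squared) on an interval (0, L) is
  ||u||_{H^1}^2 = ∫_0^L u(x)^2 dx + ∫_0^L u'(x)^2 dx.
Compute u'(x) = -8*x**3 + 3*x**2 - 2*x.
Then u(x)^2 = 4*x**8 - 4*x**7 + 5*x**6 - 2*x**5 + 9*x**4 - 4*x**3 + 4*x**2 + 4 and u'(x)^2 = 64*x**6 - 48*x**5 + 41*x**4 - 12*x**3 + 4*x**2.
Integrate each monomial from 0 to 3 using ∫_0^3 c·x^n dx = c·3^(n+1)/(n+1):
  ∫_0^3 u(x)^2 dx = ∫_0^3 (4*x^8 - 4*x^7 + 5*x^6 - 2*x^5 + 9*x^4 - 4*x^3 + 4*x^2 + 4) dx. Term by term:
    ∫_0^3 4*x^8 dx = 8748;  ∫_0^3 -4*x^7 dx = -6561/2;  ∫_0^3 5*x^6 dx = 10935/7;
    ∫_0^3 -2*x^5 dx = -243;  ∫_0^3 9*x^4 dx = 2187/5;  ∫_0^3 -4*x^3 dx = -81;
    ∫_0^3 4*x^2 dx = 36;  ∫_0^3 4 dx = 12.
  Sum: 8748 − 6561/2 + 10935/7 − 243 + 2187/5 − 81 + 36 + 12 = 503373/70.
  ∫_0^3 u'(x)^2 dx = ∫_0^3 (64*x^6 - 48*x^5 + 41*x^4 - 12*x^3 + 4*x^2) dx. Term by term:
    ∫_0^3 64*x^6 dx = 139968/7;  ∫_0^3 -48*x^5 dx = -5832;  ∫_0^3 41*x^4 dx = 9963/5;
    ∫_0^3 -12*x^3 dx = -243;  ∫_0^3 4*x^2 dx = 36.
  Sum: 139968/7 − 5832 + 9963/5 − 243 + 36 = 558216/35.
Adding: ||u||_{H^1}^2 = 503373/70 + 558216/35 = 323961/14.


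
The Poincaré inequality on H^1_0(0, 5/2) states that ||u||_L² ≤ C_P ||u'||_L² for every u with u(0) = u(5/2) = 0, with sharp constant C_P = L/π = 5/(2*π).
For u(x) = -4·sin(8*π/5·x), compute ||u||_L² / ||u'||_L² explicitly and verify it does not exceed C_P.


||u||_L² / ||u'||_L² = 5/(8*π) < C_P = 5/(2*π).

u(x) = -4·sin(8*π/5·x), so u'(x) = -32*π*cos(8*π*x/5)/5.
Writing u(x) = A·sin(kπx/L) with A = -4 and k = 4, use ∫_0^L sin²(kπx/L) dx = L/2 and ∫_0^L cos²(kπx/L) dx = L/2.
u² = 16·sin²(8*π/5·x) and (u')² = 1024*π^2/25·cos²(8*π/5·x), and each of sin², cos² integrates to L/2 = 5/4 over (0, 5/2).
∫_0^5/2 u² dx = 20, so ||u||_L² = 2*sqrt(5).
∫_0^5/2 (u')² dx = 256*π^2/5, so ||u'||_L² = 16*sqrt(5)*π/5.
Ratio ||u||_L² / ||u'||_L² = 5/(8*π).
Sharp Poincaré constant on H^1_0(0, 5/2) is C_P = L/π = 5/(2*π), achieved by sin(2*π/5·x).
This is the k = 4 harmonic; the ratio L/(kπ) is strictly less than C_P = L/π, consistent with the sharp inequality ||u||_L² ≤ C_P ||u'||_L².


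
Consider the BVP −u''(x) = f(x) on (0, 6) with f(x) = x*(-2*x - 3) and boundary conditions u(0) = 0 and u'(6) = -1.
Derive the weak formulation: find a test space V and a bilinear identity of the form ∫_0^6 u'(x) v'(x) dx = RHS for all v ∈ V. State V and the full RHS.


V = {v ∈ H^1(0, 6) : v(0) = 0} (test functions vanish at x = 0 where u is specified); weak form: ∫_0^6 u'v' dx = ∫_0^6 (x*(-2*x - 3)) v dx − v(6) for all v ∈ V.

Multiply both sides by a test function v and integrate from 0 to 6:
  ∫_0^6 −u''(x) v(x) dx = ∫_0^6 f(x) v(x) dx.
Integrate the LHS by parts once:
  ∫_0^6 −u'' v dx = −[u'(x) v(x)]_0^6 + ∫_0^6 u'(x) v'(x) dx.
Thus ∫_0^6 u'(x) v'(x) dx = ∫_0^6 f(x) v(x) dx + [u'(x) v(x)]_0^6.
Choose V so that boundary terms are either known or forced to vanish.
Mixed BC: u(0) = 0 (Dirichlet) and u'(6) = -1 (Neumann). Define V = {v ∈ H^1(0, 6) : v(0) = 0}. Then [u' v]_0^6 = u'(6)·v(6) − u'(0)·0 = − v(6).
Weak formulation: find u (satisfying any essential BC) such that ∫_0^6 u'(x) v'(x) dx = ∫_0^6 f v dx − v(6) for all v ∈ V (Dirichlet at 0 absorbed into V; Neumann datum at x = 6 contributes the boundary term).
Substituting f(x) = x*(-2*x - 3), the right-hand side is ∫_0^6 (x*(-2*x - 3)) v dx − v(6).


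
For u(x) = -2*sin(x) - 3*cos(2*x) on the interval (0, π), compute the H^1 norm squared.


||u||_{H^1(0,π)}^2 = -40 + 53*π/2

u'(x) = 6*sin(2*x) - 2*cos(x).
Expand u² and (u')² and integrate term by term on (0, π), using: for integers n ≥ 1, ∫_0^π sin²(nx) dx = ∫_0^π cos²(nx) dx = π/2; for n ≠ n', ∫_0^π sin(nx)sin(n'x) dx = ∫_0^π cos(nx)cos(n'x) dx = 0; and by product-to-sum, ∫_0^π sin(nx)cos(n'x) dx = ½∫_0^π [sin((n+n')x) + sin((n−n')x)] dx, which is 0 when n+n' is even and 2n/(n²−n'²) when n+n' is odd (it need not vanish on (0, π)).
  u² squared terms: (-3)²·∫cos(2x)² dx = 9·π/2 = 9*π/2;  (-2)²·∫sin(x)² dx = 4·π/2 = 2*π.
  u² cross terms: 2·(-3)·(-2)·∫cos(2x)·sin(x) dx = 12·(-2/3) = -8.
  So ∫_0^π u² dx = 9*π/2 + 2*π − 8 = -8 + 13*π/2.
  (u')² squared terms: (-2)²·∫cos(x)² dx = 4·π/2 = 2*π;  (6)²·∫sin(2x)² dx = 36·π/2 = 18*π.
  (u')² cross terms: 2·(-2)·(6)·∫cos(x)·sin(2x) dx = -24·(4/3) = -32.
  So ∫_0^π (u')² dx = 2*π + 18*π − 32 = -32 + 20*π.
||u||_{H^1}^2 = (-8 + 13*π/2) + (-32 + 20*π) = -40 + 53*π/2.


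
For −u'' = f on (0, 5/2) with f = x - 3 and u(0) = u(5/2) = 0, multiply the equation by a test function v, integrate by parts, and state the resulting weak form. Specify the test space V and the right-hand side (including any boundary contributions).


V = H^1_0(0, 5/2) (so v(0) = v(5/2) = 0); weak form: ∫_0^5/2 u'v' dx = ∫_0^5/2 (x - 3) v dx for all v ∈ V.

Multiply both sides by a test function v and integrate from 0 to 5/2:
  ∫_0^5/2 −u''(x) v(x) dx = ∫_0^5/2 f(x) v(x) dx.
Integrate the LHS by parts once:
  ∫_0^5/2 −u'' v dx = −[u'(x) v(x)]_0^5/2 + ∫_0^5/2 u'(x) v'(x) dx.
Thus ∫_0^5/2 u'(x) v'(x) dx = ∫_0^5/2 f(x) v(x) dx + [u'(x) v(x)]_0^5/2.
Choose V so that boundary terms are either known or forced to vanish.
u is Dirichlet: u(0) = u(5/2) = 0. Let V = H^1_0(0, 5/2); then v(0) = v(5/2) = 0, and [u' v]_0^5/2 = 0.
Weak formulation: find u (satisfying any essential BC) such that ∫_0^5/2 u'(x) v'(x) dx = ∫_0^5/2 f v dx for all v ∈ V.
Substituting f(x) = x - 3, the right-hand side is ∫_0^5/2 (x - 3) v dx.


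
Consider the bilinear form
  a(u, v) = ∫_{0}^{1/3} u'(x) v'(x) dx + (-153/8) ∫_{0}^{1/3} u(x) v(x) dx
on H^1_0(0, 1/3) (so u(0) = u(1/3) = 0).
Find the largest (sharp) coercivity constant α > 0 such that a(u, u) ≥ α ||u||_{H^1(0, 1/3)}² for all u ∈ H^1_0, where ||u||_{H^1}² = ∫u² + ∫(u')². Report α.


α = 9*(-17 + 8*π^2)/(8*(1 + 9*π^2))

Coercivity of a(·,·) on H^1_0(0, 1/3) means a(u, u) ≥ α ||u||_{H^1}² for every u ∈ H^1_0.
The interval has length L = 1/3, and Poincaré/coercivity depend only on L. Here a(u, u) = ∫(u')² + (-153/8)·∫u².
Here c = -153/8 < 0 with |c| < (π/L)² = 9*π^2, so coercivity still holds. The condition a(u,u) ≥ α||u||_{H^1}² reads (1−α)∫(u')² ≥ (α−c)∫u². Any admissible α is ≤ 1 (rapidly oscillating u have ∫u²/∫(u')² → 0), and α = 1 would force 0 ≥ (1−c)∫u², impossible since c < 1; so 1−α > 0. By the sharp Poincaré inequality on H^1_0 of an interval of length L, ∫(u')² ≥ (π/L)²∫u² with equality for the first sine mode sin(π(x−x₀)/L) (x₀ the left endpoint), so the inequality holds for all u iff (1−α)(π/L)² ≥ α − c, i.e. α ≤ ((π/L)² + c)/((π/L)² + 1) = (1 + c(L/π)²)/(1 + (L/π)²). (Direct route, valid since c ≤ 0: Poincaré gives c∫u² ≥ c(L/π)²∫(u')², so a(u,u) ≥ (1 + c(L/π)²)∫(u')², while ||u||_{H^1}² ≤ (1 + (L/π)²)∫(u')²; dividing yields the same α.) With (π/L)² = 9*π^2 and c = -153/8, the largest admissible constant is α = ((π/L)² + c)/((π/L)² + 1).
Simplifying, α = 9*(-17 + 8*π^2)/(8*(1 + 9*π^2)).


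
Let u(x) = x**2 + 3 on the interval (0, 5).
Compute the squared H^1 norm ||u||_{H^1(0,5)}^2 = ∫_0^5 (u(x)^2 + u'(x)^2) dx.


||u||_{H^1}^2 = 3260/3

The H^1 norm (squared) on an interval (0, L) is
  ||u||_{H^1}^2 = ∫_0^L u(x)^2 dx + ∫_0^L u'(x)^2 dx.
Compute u'(x) = 2*x.
Then u(x)^2 = x**4 + 6*x**2 + 9 and u'(x)^2 = 4*x**2.
Integrate each monomial from 0 to 5 using ∫_0^5 c·x^n dx = c·5^(n+1)/(n+1):
  ∫_0^5 u(x)^2 dx = ∫_0^5 (x^4 + 6*x^2 + 9) dx. Term by term:
    ∫_0^5 x^4 dx = 625;  ∫_0^5 6*x^2 dx = 250;  ∫_0^5 9 dx = 45.
  Sum: 625 + 250 + 45 = 920.
  ∫_0^5 u'(x)^2 dx = ∫_0^5 (4*x^2) dx. Term by term:
    ∫_0^5 4*x^2 dx = 500/3.
Adding: ||u||_{H^1}^2 = 920 + 500/3 = 3260/3.


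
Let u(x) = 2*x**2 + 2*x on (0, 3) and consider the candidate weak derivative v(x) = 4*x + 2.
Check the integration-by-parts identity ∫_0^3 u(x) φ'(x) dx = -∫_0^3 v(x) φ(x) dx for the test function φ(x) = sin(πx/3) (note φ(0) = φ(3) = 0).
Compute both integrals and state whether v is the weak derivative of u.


LHS = -48/π, RHS = -48/π. Yes, v = u' weakly.

u(x) = 2*x**2 + 2*x, classical derivative u'(x) = 4*x + 2.
φ(x) = sin(πx/3), so φ'(x) = π*cos(π*x/3)/3.
Note φ(0) = φ(3) = 0, so the boundary term u·φ vanishes.
LHS = ∫_0^3 u(x) φ'(x) dx = ∫_0^3 (2*π*x^2*cos(π*x/3)/3 + 2*π*x*cos(π*x/3)/3) dx. Term by term:
  ∫_0^3 2*π*x*cos(π*x/3)/3 dx = -12/π;  ∫_0^3 2*π*x^2*cos(π*x/3)/3 dx = -36/π.
Sum: -12/π − 36/π = -48/π.
So LHS = -48/π.
∫_0^3 v(x) φ(x) dx = ∫_0^3 (4*x*sin(π*x/3) + 2*sin(π*x/3)) dx. Term by term:
  ∫_0^3 2*sin(π*x/3) dx = 12/π;  ∫_0^3 4*x*sin(π*x/3) dx = 36/π.
Sum: 12/π + 36/π = 48/π.
So RHS = -∫_0^3 v(x) φ(x) dx = -48/π.
LHS = RHS, so the identity holds for this test φ.
Moreover u is smooth here and v(x) = u'(x) = 4*x + 2 pointwise, so the identity holds for every test function. Hence v is the weak derivative of u.


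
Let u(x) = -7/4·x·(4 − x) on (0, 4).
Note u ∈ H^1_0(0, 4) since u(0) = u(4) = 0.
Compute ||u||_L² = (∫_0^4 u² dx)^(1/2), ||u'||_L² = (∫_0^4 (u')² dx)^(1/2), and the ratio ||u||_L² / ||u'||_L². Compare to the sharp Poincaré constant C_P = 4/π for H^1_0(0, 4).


||u||_L² / ||u'||_L² = 2*sqrt(10)/5 < C_P = 4/π.

u(x) = -7/4·x·(4 − x), so u'(x) = 7*x/2 - 7.
u(x) = -7/4·x·(4 − x) vanishes at x = 0 and x = 4, so u ∈ H^1_0(0, 4). Differentiate via the product rule and integrate the resulting polynomials term by term.
  ∫_0^4 u² dx = ∫_0^4 (49*x^4/16 - 49*x^3/2 + 49*x^2) dx. Term by term:
    ∫_0^4 49*x^4/16 dx = 3136/5;  ∫_0^4 -49*x^3/2 dx = -1568;  ∫_0^4 49*x^2 dx = 3136/3.
  Sum: 3136/5 − 1568 + 3136/3 = 1568/15.
  ∫_0^4 (u')² dx = ∫_0^4 (49*x^2/4 - 49*x + 49) dx. Term by term:
    ∫_0^4 49*x^2/4 dx = 784/3;  ∫_0^4 -49*x dx = -392;  ∫_0^4 49 dx = 196.
  Sum: 784/3 − 392 + 196 = 196/3.
∫_0^4 u² dx = 1568/15, so ||u||_L² = 28*sqrt(30)/15.
∫_0^4 (u')² dx = 196/3, so ||u'||_L² = 14*sqrt(3)/3.
Ratio ||u||_L² / ||u'||_L² = 2*sqrt(10)/5.
Sharp Poincaré constant on H^1_0(0, 4) is C_P = L/π = 4/π, achieved by sin(π/4·x).
A polynomial bump cannot attain the sharp Poincaré constant (only the first sine eigenfunction does), so the ratio is strictly less than C_P, consistent with ||u||_L² ≤ C_P ||u'||_L².


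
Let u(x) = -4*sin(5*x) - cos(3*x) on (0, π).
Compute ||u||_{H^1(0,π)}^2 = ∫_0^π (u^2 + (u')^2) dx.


||u||_{H^1(0,π)}^2 = 213*π

u'(x) = 3*sin(3*x) - 20*cos(5*x).
Expand u² and (u')² and integrate term by term on (0, π), using: for integers n ≥ 1, ∫_0^π sin²(nx) dx = ∫_0^π cos²(nx) dx = π/2; for n ≠ n', ∫_0^π sin(nx)sin(n'x) dx = ∫_0^π cos(nx)cos(n'x) dx = 0; and by product-to-sum, ∫_0^π sin(nx)cos(n'x) dx = ½∫_0^π [sin((n+n')x) + sin((n−n')x)] dx, which is 0 when n+n' is even and 2n/(n²−n'²) when n+n' is odd (it need not vanish on (0, π)).
  u² squared terms: (-1)²·∫cos(3x)² dx = 1·π/2 = π/2;  (-4)²·∫sin(5x)² dx = 16·π/2 = 8*π.
  u² cross terms: 2·(-1)·(-4)·∫cos(3x)·sin(5x) dx = 8·(0) = 0.
  So ∫_0^π u² dx = π/2 + 8*π + 0 = 17*π/2.
  (u')² squared terms: (-20)²·∫cos(5x)² dx = 400·π/2 = 200*π;  (3)²·∫sin(3x)² dx = 9·π/2 = 9*π/2.
  (u')² cross terms: 2·(-20)·(3)·∫cos(5x)·sin(3x) dx = -120·(0) = 0.
  So ∫_0^π (u')² dx = 200*π + 9*π/2 + 0 = 409*π/2.
||u||_{H^1}^2 = (17*π/2) + (409*π/2) = 213*π.


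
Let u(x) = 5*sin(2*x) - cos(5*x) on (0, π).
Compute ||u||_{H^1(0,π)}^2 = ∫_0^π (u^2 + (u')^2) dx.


||u||_{H^1(0,π)}^2 = 1040/21 + 151*π/2

u'(x) = 5*sin(5*x) + 10*cos(2*x).
Expand u² and (u')² and integrate term by term on (0, π), using: for integers n ≥ 1, ∫_0^π sin²(nx) dx = ∫_0^π cos²(nx) dx = π/2; for n ≠ n', ∫_0^π sin(nx)sin(n'x) dx = ∫_0^π cos(nx)cos(n'x) dx = 0; and by product-to-sum, ∫_0^π sin(nx)cos(n'x) dx = ½∫_0^π [sin((n+n')x) + sin((n−n')x)] dx, which is 0 when n+n' is even and 2n/(n²−n'²) when n+n' is odd (it need not vanish on (0, π)).
  u² squared terms: (-1)²·∫cos(5x)² dx = 1·π/2 = π/2;  (5)²·∫sin(2x)² dx = 25·π/2 = 25*π/2.
  u² cross terms: 2·(-1)·(5)·∫cos(5x)·sin(2x) dx = -10·(-4/21) = 40/21.
  So ∫_0^π u² dx = π/2 + 25*π/2 + 40/21 = 40/21 + 13*π.
  (u')² squared terms: (5)²·∫sin(5x)² dx = 25·π/2 = 25*π/2;  (10)²·∫cos(2x)² dx = 100·π/2 = 50*π.
  (u')² cross terms: 2·(5)·(10)·∫sin(5x)·cos(2x) dx = 100·(10/21) = 1000/21.
  So ∫_0^π (u')² dx = 25*π/2 + 50*π + 1000/21 = 1000/21 + 125*π/2.
||u||_{H^1}^2 = (40/21 + 13*π) + (1000/21 + 125*π/2) = 1040/21 + 151*π/2.


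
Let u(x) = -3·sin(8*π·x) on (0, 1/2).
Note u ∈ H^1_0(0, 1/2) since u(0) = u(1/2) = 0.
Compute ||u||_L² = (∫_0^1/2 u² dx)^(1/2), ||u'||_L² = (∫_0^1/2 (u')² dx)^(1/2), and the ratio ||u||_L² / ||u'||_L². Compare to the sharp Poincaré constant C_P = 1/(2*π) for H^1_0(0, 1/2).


||u||_L² / ||u'||_L² = 1/(8*π) < C_P = 1/(2*π).

u(x) = -3·sin(8*π·x), so u'(x) = -24*π*cos(8*π*x).
Writing u(x) = A·sin(kπx/L) with A = -3 and k = 4, use ∫_0^L sin²(kπx/L) dx = L/2 and ∫_0^L cos²(kπx/L) dx = L/2.
u² = 9·sin²(8*π·x) and (u')² = 576*π^2·cos²(8*π·x), and each of sin², cos² integrates to L/2 = 1/4 over (0, 1/2).
∫_0^1/2 u² dx = 9/4, so ||u||_L² = 3/2.
∫_0^1/2 (u')² dx = 144*π^2, so ||u'||_L² = 12*π.
Ratio ||u||_L² / ||u'||_L² = 1/(8*π).
Sharp Poincaré constant on H^1_0(0, 1/2) is C_P = L/π = 1/(2*π), achieved by sin(2*π·x).
This is the k = 4 harmonic; the ratio L/(kπ) is strictly less than C_P = L/π, consistent with the sharp inequality ||u||_L² ≤ C_P ||u'||_L².


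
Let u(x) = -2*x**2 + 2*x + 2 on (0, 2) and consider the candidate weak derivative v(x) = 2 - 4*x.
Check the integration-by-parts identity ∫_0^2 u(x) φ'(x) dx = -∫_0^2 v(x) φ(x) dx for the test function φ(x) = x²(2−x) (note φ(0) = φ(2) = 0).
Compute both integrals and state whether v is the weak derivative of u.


LHS = 56/15, RHS = 56/15. Yes, v = u' weakly.

u(x) = -2*x**2 + 2*x + 2, classical derivative u'(x) = 2 - 4*x.
φ(x) = x²(2−x), so φ'(x) = x*(4 - 3*x).
Note φ(0) = φ(2) = 0, so the boundary term u·φ vanishes.
LHS = ∫_0^2 u(x) φ'(x) dx = ∫_0^2 (6*x^4 - 14*x^3 + 2*x^2 + 8*x) dx. Term by term:
  ∫_0^2 6*x^4 dx = 192/5;  ∫_0^2 -14*x^3 dx = -56;  ∫_0^2 2*x^2 dx = 16/3;
  ∫_0^2 8*x dx = 16.
Sum: 192/5 − 56 + 16/3 + 16 = 56/15.
So LHS = 56/15.
∫_0^2 v(x) φ(x) dx = ∫_0^2 (4*x^4 - 10*x^3 + 4*x^2) dx. Term by term:
  ∫_0^2 4*x^4 dx = 128/5;  ∫_0^2 -10*x^3 dx = -40;  ∫_0^2 4*x^2 dx = 32/3.
Sum: 128/5 − 40 + 32/3 = -56/15.
So RHS = -∫_0^2 v(x) φ(x) dx = 56/15.
LHS = RHS, so the identity holds for this test φ.
Moreover u is smooth here and v(x) = u'(x) = 2 - 4*x pointwise, so the identity holds for every test function. Hence v is the weak derivative of u.


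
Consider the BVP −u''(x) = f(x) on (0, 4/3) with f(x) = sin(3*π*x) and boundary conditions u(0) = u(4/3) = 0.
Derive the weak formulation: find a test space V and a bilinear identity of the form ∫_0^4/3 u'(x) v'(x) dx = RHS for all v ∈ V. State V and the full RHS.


V = H^1_0(0, 4/3) (so v(0) = v(4/3) = 0); weak form: ∫_0^4/3 u'v' dx = ∫_0^4/3 (sin(3*π*x)) v dx for all v ∈ V.

Multiply both sides by a test function v and integrate from 0 to 4/3:
  ∫_0^4/3 −u''(x) v(x) dx = ∫_0^4/3 f(x) v(x) dx.
Integrate the LHS by parts once:
  ∫_0^4/3 −u'' v dx = −[u'(x) v(x)]_0^4/3 + ∫_0^4/3 u'(x) v'(x) dx.
Thus ∫_0^4/3 u'(x) v'(x) dx = ∫_0^4/3 f(x) v(x) dx + [u'(x) v(x)]_0^4/3.
Choose V so that boundary terms are either known or forced to vanish.
u is Dirichlet: u(0) = u(4/3) = 0. Let V = H^1_0(0, 4/3); then v(0) = v(4/3) = 0, and [u' v]_0^4/3 = 0.
Weak formulation: find u (satisfying any essential BC) such that ∫_0^4/3 u'(x) v'(x) dx = ∫_0^4/3 f v dx for all v ∈ V.
Substituting f(x) = sin(3*π*x), the right-hand side is ∫_0^4/3 (sin(3*π*x)) v dx.


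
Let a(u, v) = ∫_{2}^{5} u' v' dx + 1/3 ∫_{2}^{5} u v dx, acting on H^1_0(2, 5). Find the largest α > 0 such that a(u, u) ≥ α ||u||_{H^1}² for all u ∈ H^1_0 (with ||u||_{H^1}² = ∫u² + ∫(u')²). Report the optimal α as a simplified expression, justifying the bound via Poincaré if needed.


α = (3 + π^2)/(9 + π^2)

Coercivity of a(·,·) on H^1_0(2, 5) means a(u, u) ≥ α ||u||_{H^1}² for every u ∈ H^1_0.
The interval has length L = 3, and Poincaré/coercivity depend only on L. Here a(u, u) = ∫(u')² + (1/3)·∫u².
Here 0 < c = 1/3 < 1. The condition a(u,u) ≥ α||u||_{H^1}² reads (1−α)∫(u')² ≥ (α−c)∫u². Any admissible α is ≤ 1 (rapidly oscillating u have ∫u²/∫(u')² → 0), and α = 1 would force 0 ≥ (1−c)∫u², impossible since c < 1; so 1−α > 0. By the sharp Poincaré inequality on H^1_0 of an interval of length L, ∫(u')² ≥ (π/L)²∫u² with equality for the first sine mode sin(π(x−x₀)/L) (x₀ the left endpoint), so the inequality holds for all u iff (1−α)(π/L)² ≥ α − c, i.e. α ≤ ((π/L)² + c)/((π/L)² + 1) = (1 + c(L/π)²)/(1 + (L/π)²). With (π/L)² = π^2/9 and c = 1/3, the largest admissible constant is α = ((π/L)² + c)/((π/L)² + 1).
Simplifying, α = (3 + π^2)/(9 + π^2).


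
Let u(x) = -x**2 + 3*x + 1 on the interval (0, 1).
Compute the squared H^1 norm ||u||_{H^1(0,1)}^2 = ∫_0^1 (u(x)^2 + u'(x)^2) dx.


||u||_{H^1}^2 = 281/30

The H^1 norm (squared) on an interval (0, L) is
  ||u||_{H^1}^2 = ∫_0^L u(x)^2 dx + ∫_0^L u'(x)^2 dx.
Compute u'(x) = 3 - 2*x.
Then u(x)^2 = x**4 - 6*x**3 + 7*x**2 + 6*x + 1 and u'(x)^2 = 4*x**2 - 12*x + 9.
Integrate each monomial from 0 to 1 using ∫_0^1 c·x^n dx = c·1^(n+1)/(n+1):
  ∫_0^1 u(x)^2 dx = ∫_0^1 (x^4 - 6*x^3 + 7*x^2 + 6*x + 1) dx. Term by term:
    ∫_0^1 x^4 dx = 1/5;  ∫_0^1 -6*x^3 dx = -3/2;  ∫_0^1 7*x^2 dx = 7/3;
    ∫_0^1 6*x dx = 3;  ∫_0^1 1 dx = 1.
  Sum: 1/5 − 3/2 + 7/3 + 3 + 1 = 151/30.
  ∫_0^1 u'(x)^2 dx = ∫_0^1 (4*x^2 - 12*x + 9) dx. Term by term:
    ∫_0^1 4*x^2 dx = 4/3;  ∫_0^1 -12*x dx = -6;  ∫_0^1 9 dx = 9.
  Sum: 4/3 − 6 + 9 = 13/3.
Adding: ||u||_{H^1}^2 = 151/30 + 13/3 = 281/30.


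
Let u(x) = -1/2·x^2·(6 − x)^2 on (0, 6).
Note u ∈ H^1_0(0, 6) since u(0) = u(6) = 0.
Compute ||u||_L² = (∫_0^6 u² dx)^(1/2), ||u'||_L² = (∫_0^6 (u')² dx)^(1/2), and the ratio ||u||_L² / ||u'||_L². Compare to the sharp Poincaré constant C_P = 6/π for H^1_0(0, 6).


||u||_L² / ||u'||_L² = sqrt(3) < C_P = 6/π.

u(x) = -1/2·x^2·(6 − x)^2, so u'(x) = x*(x*(6 - x) - (x - 6)^2).
u(x) = -1/2·x^2·(6 − x)^2 vanishes at x = 0 and x = 6, so u ∈ H^1_0(0, 6). Differentiate via the product rule and integrate the resulting polynomials term by term.
  ∫_0^6 u² dx = ∫_0^6 (x^8/4 - 6*x^7 + 54*x^6 - 216*x^5 + 324*x^4) dx. Term by term:
    ∫_0^6 x^8/4 dx = 279936;  ∫_0^6 -6*x^7 dx = -1259712;  ∫_0^6 54*x^6 dx = 15116544/7;
    ∫_0^6 -216*x^5 dx = -1679616;  ∫_0^6 324*x^4 dx = 2519424/5.
  Sum: 279936 − 1259712 + 15116544/7 − 1679616 + 2519424/5 = 139968/35.
  ∫_0^6 (u')² dx = ∫_0^6 (4*x^6 - 72*x^5 + 468*x^4 - 1296*x^3 + 1296*x^2) dx. Term by term:
    ∫_0^6 4*x^6 dx = 1119744/7;  ∫_0^6 -72*x^5 dx = -559872;  ∫_0^6 468*x^4 dx = 3639168/5;
    ∫_0^6 -1296*x^3 dx = -419904;  ∫_0^6 1296*x^2 dx = 93312.
  Sum: 1119744/7 − 559872 + 3639168/5 − 419904 + 93312 = 46656/35.
∫_0^6 u² dx = 139968/35, so ||u||_L² = 216*sqrt(105)/35.
∫_0^6 (u')² dx = 46656/35, so ||u'||_L² = 216*sqrt(35)/35.
Ratio ||u||_L² / ||u'||_L² = sqrt(3).
Sharp Poincaré constant on H^1_0(0, 6) is C_P = L/π = 6/π, achieved by sin(π/6·x).
A polynomial bump cannot attain the sharp Poincaré constant (only the first sine eigenfunction does), so the ratio is strictly less than C_P, consistent with ||u||_L² ≤ C_P ||u'||_L².


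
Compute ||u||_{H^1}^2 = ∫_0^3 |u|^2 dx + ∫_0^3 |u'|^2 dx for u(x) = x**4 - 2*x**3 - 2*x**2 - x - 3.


||u||_{H^1}^2 = 48297/70

The H^1 norm (squared) on an interval (0, L) is
  ||u||_{H^1}^2 = ∫_0^L u(x)^2 dx + ∫_0^L u'(x)^2 dx.
Compute u'(x) = 4*x**3 - 6*x**2 - 4*x - 1.
Then u(x)^2 = x**8 - 4*x**7 + 6*x**5 + 2*x**4 + 16*x**3 + 13*x**2 + 6*x + 9 and u'(x)^2 = 16*x**6 - 48*x**5 + 4*x**4 + 40*x**3 + 28*x**2 + 8*x + 1.
Integrate each monomial from 0 to 3 using ∫_0^3 c·x^n dx = c·3^(n+1)/(n+1):
  ∫_0^3 u(x)^2 dx = ∫_0^3 (x^8 - 4*x^7 + 6*x^5 + 2*x^4 + 16*x^3 + 13*x^2 + 6*x + 9) dx. Term by term:
    ∫_0^3 x^8 dx = 2187;  ∫_0^3 -4*x^7 dx = -6561/2;  ∫_0^3 6*x^5 dx = 729;
    ∫_0^3 2*x^4 dx = 486/5;  ∫_0^3 16*x^3 dx = 324;  ∫_0^3 13*x^2 dx = 117;
    ∫_0^3 6*x dx = 27;  ∫_0^3 9 dx = 27.
  Sum: 2187 − 6561/2 + 729 + 486/5 + 324 + 117 + 27 + 27 = 2277/10.
  ∫_0^3 u'(x)^2 dx = ∫_0^3 (16*x^6 - 48*x^5 + 4*x^4 + 40*x^3 + 28*x^2 + 8*x + 1) dx. Term by term:
    ∫_0^3 16*x^6 dx = 34992/7;  ∫_0^3 -48*x^5 dx = -5832;  ∫_0^3 4*x^4 dx = 972/5;
    ∫_0^3 40*x^3 dx = 810;  ∫_0^3 28*x^2 dx = 252;  ∫_0^3 8*x dx = 36;
    ∫_0^3 1 dx = 3.
  Sum: 34992/7 − 5832 + 972/5 + 810 + 252 + 36 + 3 = 16179/35.
Adding: ||u||_{H^1}^2 = 2277/10 + 16179/35 = 48297/70.


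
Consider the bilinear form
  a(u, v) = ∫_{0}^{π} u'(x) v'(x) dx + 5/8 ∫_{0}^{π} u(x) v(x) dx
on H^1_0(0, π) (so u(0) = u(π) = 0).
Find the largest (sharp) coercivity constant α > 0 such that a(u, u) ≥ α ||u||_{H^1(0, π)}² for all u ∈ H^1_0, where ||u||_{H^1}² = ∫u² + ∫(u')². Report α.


α = 13/16

Coercivity of a(·,·) on H^1_0(0, π) means a(u, u) ≥ α ||u||_{H^1}² for every u ∈ H^1_0.
The interval has length L = π, and Poincaré/coercivity depend only on L. Here a(u, u) = ∫(u')² + (5/8)·∫u².
Here 0 < c = 5/8 < 1. The condition a(u,u) ≥ α||u||_{H^1}² reads (1−α)∫(u')² ≥ (α−c)∫u². Any admissible α is ≤ 1 (rapidly oscillating u have ∫u²/∫(u')² → 0), and α = 1 would force 0 ≥ (1−c)∫u², impossible since c < 1; so 1−α > 0. By the sharp Poincaré inequality on H^1_0 of an interval of length L, ∫(u')² ≥ (π/L)²∫u² with equality for the first sine mode sin(π(x−x₀)/L) (x₀ the left endpoint), so the inequality holds for all u iff (1−α)(π/L)² ≥ α − c, i.e. α ≤ ((π/L)² + c)/((π/L)² + 1) = (1 + c(L/π)²)/(1 + (L/π)²). With (π/L)² = 1 and c = 5/8, the largest admissible constant is α = ((π/L)² + c)/((π/L)² + 1).
Simplifying, α = 13/16.


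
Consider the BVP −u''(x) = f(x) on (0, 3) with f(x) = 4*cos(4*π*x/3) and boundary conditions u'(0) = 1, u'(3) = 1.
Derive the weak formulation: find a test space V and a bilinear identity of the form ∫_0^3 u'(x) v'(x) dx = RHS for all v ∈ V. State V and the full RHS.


V = H^1(0, 3) (v unrestricted at boundary; u is determined up to an additive constant); weak form: ∫_0^3 u'v' dx = ∫_0^3 (4*cos(4*π*x/3)) v dx + v(3) − v(0) for all v ∈ V.

Multiply both sides by a test function v and integrate from 0 to 3:
  ∫_0^3 −u''(x) v(x) dx = ∫_0^3 f(x) v(x) dx.
Integrate the LHS by parts once:
  ∫_0^3 −u'' v dx = −[u'(x) v(x)]_0^3 + ∫_0^3 u'(x) v'(x) dx.
Thus ∫_0^3 u'(x) v'(x) dx = ∫_0^3 f(x) v(x) dx + [u'(x) v(x)]_0^3.
Choose V so that boundary terms are either known or forced to vanish.
u has inhomogeneous Neumann u'(0) = 1, u'(3) = 1. [u' v]_0^3 = (1)·v(3) − (1)·v(0) = v(3) − v(0). Take V = H^1(0, 3); boundary term becomes part of RHS.
Weak formulation: find u (satisfying any essential BC) such that ∫_0^3 u'(x) v'(x) dx = ∫_0^3 f v dx + v(3) − v(0) for all v ∈ V (Neumann data are natural BCs: they enter the RHS as boundary terms).
Substituting f(x) = 4*cos(4*π*x/3), the right-hand side is ∫_0^3 (4*cos(4*π*x/3)) v dx + v(3) − v(0).
Compatibility check (pure Neumann): taking v ≡ 1 ∈ V gives 0 = ∫_0^3 f dx + (1) − (1), i.e. ∫_0^3 f dx must equal u'(0) − u'(3) = 0. Indeed ∫_0^3 (4*cos(4*π*x/3)) dx = 0, so the data are compatible. The solution is then unique only up to an additive constant (fix it e.g. by requiring ∫_0^3 u dx = 0).


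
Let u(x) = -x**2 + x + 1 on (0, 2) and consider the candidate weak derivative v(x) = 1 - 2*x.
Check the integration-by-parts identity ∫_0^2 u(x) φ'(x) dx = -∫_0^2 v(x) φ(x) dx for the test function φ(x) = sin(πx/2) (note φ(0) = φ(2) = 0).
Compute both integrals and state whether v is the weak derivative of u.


LHS = 4/π, RHS = 4/π. Yes, v = u' weakly.

u(x) = -x**2 + x + 1, classical derivative u'(x) = 1 - 2*x.
φ(x) = sin(πx/2), so φ'(x) = π*cos(π*x/2)/2.
Note φ(0) = φ(2) = 0, so the boundary term u·φ vanishes.
LHS = ∫_0^2 u(x) φ'(x) dx = ∫_0^2 (-π*x^2*cos(π*x/2)/2 + π*x*cos(π*x/2)/2 + π*cos(π*x/2)/2) dx. Term by term:
  ∫_0^2 π*cos(π*x/2)/2 dx = 0;  ∫_0^2 π*x*cos(π*x/2)/2 dx = -4/π;  ∫_0^2 -π*x^2*cos(π*x/2)/2 dx = 8/π.
Sum: 0 − 4/π + 8/π = 4/π.
So LHS = 4/π.
∫_0^2 v(x) φ(x) dx = ∫_0^2 (-2*x*sin(π*x/2) + sin(π*x/2)) dx. Term by term:
  ∫_0^2 -2*x*sin(π*x/2) dx = -8/π;  ∫_0^2 sin(π*x/2) dx = 4/π.
Sum: -8/π + 4/π = -4/π.
So RHS = -∫_0^2 v(x) φ(x) dx = 4/π.
LHS = RHS, so the identity holds for this test φ.
Moreover u is smooth here and v(x) = u'(x) = 1 - 2*x pointwise, so the identity holds for every test function. Hence v is the weak derivative of u.


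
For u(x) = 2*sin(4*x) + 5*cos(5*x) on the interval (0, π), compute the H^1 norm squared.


||u||_{H^1(0,π)}^2 = -4160/9 + 359*π

u'(x) = -25*sin(5*x) + 8*cos(4*x).
Expand u² and (u')² and integrate term by term on (0, π), using: for integers n ≥ 1, ∫_0^π sin²(nx) dx = ∫_0^π cos²(nx) dx = π/2; for n ≠ n', ∫_0^π sin(nx)sin(n'x) dx = ∫_0^π cos(nx)cos(n'x) dx = 0; and by product-to-sum, ∫_0^π sin(nx)cos(n'x) dx = ½∫_0^π [sin((n+n')x) + sin((n−n')x)] dx, which is 0 when n+n' is even and 2n/(n²−n'²) when n+n' is odd (it need not vanish on (0, π)).
  u² squared terms: (2)²·∫sin(4x)² dx = 4·π/2 = 2*π;  (5)²·∫cos(5x)² dx = 25·π/2 = 25*π/2.
  u² cross terms: 2·(2)·(5)·∫sin(4x)·cos(5x) dx = 20·(-8/9) = -160/9.
  So ∫_0^π u² dx = 2*π + 25*π/2 − 160/9 = -160/9 + 29*π/2.
  (u')² squared terms: (-25)²·∫sin(5x)² dx = 625·π/2 = 625*π/2;  (8)²·∫cos(4x)² dx = 64·π/2 = 32*π.
  (u')² cross terms: 2·(-25)·(8)·∫sin(5x)·cos(4x) dx = -400·(10/9) = -4000/9.
  So ∫_0^π (u')² dx = 625*π/2 + 32*π − 4000/9 = -4000/9 + 689*π/2.
||u||_{H^1}^2 = (-160/9 + 29*π/2) + (-4000/9 + 689*π/2) = -4160/9 + 359*π.


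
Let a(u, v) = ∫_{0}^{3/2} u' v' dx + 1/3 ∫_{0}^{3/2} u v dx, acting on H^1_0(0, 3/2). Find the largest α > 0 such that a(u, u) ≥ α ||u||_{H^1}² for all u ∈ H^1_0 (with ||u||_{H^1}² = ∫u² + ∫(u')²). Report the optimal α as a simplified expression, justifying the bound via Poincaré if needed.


α = (3 + 4*π^2)/(9 + 4*π^2)

Coercivity of a(·,·) on H^1_0(0, 3/2) means a(u, u) ≥ α ||u||_{H^1}² for every u ∈ H^1_0.
The interval has length L = 3/2, and Poincaré/coercivity depend only on L. Here a(u, u) = ∫(u')² + (1/3)·∫u².
Here 0 < c = 1/3 < 1. The condition a(u,u) ≥ α||u||_{H^1}² reads (1−α)∫(u')² ≥ (α−c)∫u². Any admissible α is ≤ 1 (rapidly oscillating u have ∫u²/∫(u')² → 0), and α = 1 would force 0 ≥ (1−c)∫u², impossible since c < 1; so 1−α > 0. By the sharp Poincaré inequality on H^1_0 of an interval of length L, ∫(u')² ≥ (π/L)²∫u² with equality for the first sine mode sin(π(x−x₀)/L) (x₀ the left endpoint), so the inequality holds for all u iff (1−α)(π/L)² ≥ α − c, i.e. α ≤ ((π/L)² + c)/((π/L)² + 1) = (1 + c(L/π)²)/(1 + (L/π)²). With (π/L)² = 4*π^2/9 and c = 1/3, the largest admissible constant is α = ((π/L)² + c)/((π/L)² + 1).
Simplifying, α = (3 + 4*π^2)/(9 + 4*π^2).
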